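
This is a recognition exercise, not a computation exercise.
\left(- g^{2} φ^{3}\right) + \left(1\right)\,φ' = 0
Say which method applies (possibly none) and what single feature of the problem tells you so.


Method: separation of variables — the slope splits multiplicatively: g^{2} carrying all g-dependence times φ^{3} carrying all φ-dependence — separate and integrate.


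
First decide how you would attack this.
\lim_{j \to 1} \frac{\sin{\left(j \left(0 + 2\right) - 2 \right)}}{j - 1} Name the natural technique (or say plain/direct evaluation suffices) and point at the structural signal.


Diagnosis: l'Hôpital's rule (0/0) — numerator and denominator both vanish at 1 — a genuine 0/0 form, which is exactly when l'Hôpital applies. A local series expansion at the point resolves it as well; the rule is the packaged version of that step.


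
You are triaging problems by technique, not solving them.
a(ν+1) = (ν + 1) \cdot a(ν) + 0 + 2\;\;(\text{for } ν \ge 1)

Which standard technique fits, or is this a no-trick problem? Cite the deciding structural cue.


Method: a summation factor — it is first-order linear but the coefficient ν + 1 depends on the index, so multiply through by a summation factor to telescope it.


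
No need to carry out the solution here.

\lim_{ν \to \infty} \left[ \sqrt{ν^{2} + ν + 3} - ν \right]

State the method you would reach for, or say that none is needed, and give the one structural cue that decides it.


Method: conjugate multiplication — infinity minus infinity with a radical in play — multiply by the conjugate so the divergences of \sqrt{ν^{2} + ν + 3} and ν annihilate.


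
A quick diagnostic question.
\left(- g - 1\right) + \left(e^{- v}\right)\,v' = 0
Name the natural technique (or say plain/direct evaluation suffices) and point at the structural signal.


Best approach: separation of variables — solved for the derivative, the right side splits multiplicatively into a function of each variable alone — divide and integrate each side. An exactness check succeeds on this form as well — separation and the potential function arrive at the same answer, separation more directly.


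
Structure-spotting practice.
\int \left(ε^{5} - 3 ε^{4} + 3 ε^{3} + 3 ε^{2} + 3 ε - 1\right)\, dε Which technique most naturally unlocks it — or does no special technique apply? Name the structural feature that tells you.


Best approach: no special technique — a term-by-term power-rule job in ε; no substitution or rearrangement earns its keep here.


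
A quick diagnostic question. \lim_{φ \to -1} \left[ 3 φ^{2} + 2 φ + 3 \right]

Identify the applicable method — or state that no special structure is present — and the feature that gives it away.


Technique: no special technique — no denominator vanishes and nothing blows up at -1: direct substitution is the whole computation.


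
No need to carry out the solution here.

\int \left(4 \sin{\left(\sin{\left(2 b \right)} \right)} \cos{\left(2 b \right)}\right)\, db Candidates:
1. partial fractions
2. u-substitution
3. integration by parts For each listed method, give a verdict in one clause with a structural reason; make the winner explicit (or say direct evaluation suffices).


Verdict: u-substitution — viewed as a product, the integrand is a composition evaluated at \sin{\left(2 b \right)} times (a constant multiple of) that inner expression's derivative, so u = \sin{\left(2 b \right)} makes it elementary.
- partial fractions: there is no rational-function structure to decompose.
- u-substitution: a fit — the right tool for this form.
- integration by parts — there is no nonconstant-polynomial-times-kernel split with an exp, sine, cosine (degree-1 argument), or logarithm partner.


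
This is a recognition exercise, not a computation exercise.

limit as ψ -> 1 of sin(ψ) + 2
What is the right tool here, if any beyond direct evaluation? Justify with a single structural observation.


Technique: no special technique — no denominator vanishes and nothing blows up at 1: direct substitution is the whole computation.


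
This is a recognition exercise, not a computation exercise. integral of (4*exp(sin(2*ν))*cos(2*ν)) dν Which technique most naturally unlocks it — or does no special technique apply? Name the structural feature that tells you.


Best approach: u-substitution — collected, the integrand has one factor that is, up to a constant, the derivative of an inner expression the rest depends on — substitute for that inner expression.


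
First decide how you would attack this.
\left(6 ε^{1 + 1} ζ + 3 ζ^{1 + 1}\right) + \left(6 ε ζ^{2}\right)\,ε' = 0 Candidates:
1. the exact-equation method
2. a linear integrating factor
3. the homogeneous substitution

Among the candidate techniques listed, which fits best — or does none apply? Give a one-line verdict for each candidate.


Diagnosis: the exact-equation method — check exactness first: here it holds ((6 ε^{1 + 1} ζ + 3 ζ^{1 + 1}), 6 ε ζ^{2} have matching cross partials), so no integrating factor is needed.
- the exact-equation method — applicable, and directly so.
- a linear integrating factor: a nonlinear term in the unknown puts this outside the integrating-factor template.
- the homogeneous substitution — solved for the derivative, the right side changes under joint scaling of the two variables.


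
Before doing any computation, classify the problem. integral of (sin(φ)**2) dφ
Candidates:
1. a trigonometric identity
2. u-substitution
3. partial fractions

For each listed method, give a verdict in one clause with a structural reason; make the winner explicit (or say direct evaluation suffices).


Technique: a trigonometric identity — an even power like sin(φ)**2 flattens under the half-angle identity into first-degree cosines you can integrate directly.
- a trigonometric identity — a fit — the right tool for this form.
- u-substitution — no subexpression of the integrand serves as a whole-integral substitution inner — individual terms may offer their own, but none carries its derivative as a factor of the full integrand; a working change of variable would have to be constructed from outside the expression.
- partial fractions: the expression is not a ratio of polynomials that decomposes further.


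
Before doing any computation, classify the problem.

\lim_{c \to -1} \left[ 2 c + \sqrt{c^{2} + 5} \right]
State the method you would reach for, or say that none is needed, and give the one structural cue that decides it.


Best approach: no special technique — no vanishing denominator and no indeterminate clash at the point — evaluation is immediate.


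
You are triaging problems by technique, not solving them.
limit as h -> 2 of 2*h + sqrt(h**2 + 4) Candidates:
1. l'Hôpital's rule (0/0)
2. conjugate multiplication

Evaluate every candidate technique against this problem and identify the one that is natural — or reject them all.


Method: no special technique — the expression is continuous at the evaluation point — substitute directly; no indeterminate form appears.
- l'Hôpital's rule (0/0) — substituting the point produces a determinate value, not a 0 over 0 clash.
- conjugate multiplication — no divergent radical difference is present for a conjugate pair to cancel.


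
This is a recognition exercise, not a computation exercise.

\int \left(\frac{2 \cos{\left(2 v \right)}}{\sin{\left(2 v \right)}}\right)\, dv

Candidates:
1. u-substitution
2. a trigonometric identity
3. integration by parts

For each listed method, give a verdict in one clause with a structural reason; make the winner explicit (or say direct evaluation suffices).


Method: u-substitution — gathered as a product, the integrand carries the factor 2 \cos{\left(2 v \right)} — up to a constant, the derivative of the inner expression \sin{\left(2 v \right)} — so u = \sin{\left(2 v \right)} collapses the integral.
- u-substitution — applies; the problem has the shape this method handles.
- a trigonometric identity — neither the even-power reduction nor the product-to-sum identity applies to this structure.
- integration by parts — the integrand does not split as a nonconstant polynomial times an exp, sine, cosine of a linear argument, or logarithm — no polynomial-kernel parts product to differentiate one side of.


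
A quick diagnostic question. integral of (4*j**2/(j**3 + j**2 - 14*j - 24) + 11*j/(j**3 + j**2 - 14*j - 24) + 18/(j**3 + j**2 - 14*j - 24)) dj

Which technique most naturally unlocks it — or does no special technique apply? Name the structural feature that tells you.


Verdict: partial fractions — with j**3 + j**2 - 14*j - 24 factorable and the degree on top strictly smaller, simple-fraction decomposition is immediate.


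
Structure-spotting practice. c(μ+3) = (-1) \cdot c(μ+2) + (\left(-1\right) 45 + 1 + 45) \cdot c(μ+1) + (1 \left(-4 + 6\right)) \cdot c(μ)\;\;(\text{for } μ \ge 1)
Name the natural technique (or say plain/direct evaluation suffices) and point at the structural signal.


Technique: the characteristic-root method — no index-dependence in the weights and nothing inhomogeneous: classic characteristic-equation setup.


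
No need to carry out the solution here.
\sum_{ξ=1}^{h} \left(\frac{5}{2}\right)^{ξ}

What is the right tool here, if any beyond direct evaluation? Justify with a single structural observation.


Best approach: the geometric series formula — check a ratio of consecutive terms: it is \frac{5}{2}, independent of the index, so the geometric formula closes the sum.


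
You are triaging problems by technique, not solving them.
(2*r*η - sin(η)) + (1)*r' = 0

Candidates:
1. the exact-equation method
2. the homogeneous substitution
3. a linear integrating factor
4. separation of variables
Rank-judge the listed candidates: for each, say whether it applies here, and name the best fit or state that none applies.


Verdict: a linear integrating factor — linear in the unknown with genuine forcing: multiply through by the exponential of the integrated coefficient and the left side closes into one derivative.
- the exact-equation method — the mixed partial derivatives differ, so the left side is not a total differential.
- the homogeneous substitution — rescaling both variables together changes the slope, so no ratio substitution collapses it.
- a linear integrating factor — a fit — the right tool for this form.
- separation of variables — no algebra isolates the independent variable on one side and the unknown on the other.


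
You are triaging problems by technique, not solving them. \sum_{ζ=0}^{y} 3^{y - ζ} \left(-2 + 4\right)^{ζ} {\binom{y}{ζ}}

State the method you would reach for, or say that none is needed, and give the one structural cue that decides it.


Diagnosis: the binomial theorem — {\binom{y}{ζ}} weighting matched powers of (-2 + 4) and 3 is the expanded form of ((-2 + 4) + 3)^y — fold it back up.


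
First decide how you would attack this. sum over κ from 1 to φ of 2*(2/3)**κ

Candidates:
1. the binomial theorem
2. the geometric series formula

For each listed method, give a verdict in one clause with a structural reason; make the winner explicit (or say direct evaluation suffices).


Verdict: the geometric series formula — each term is 2/3 times the previous one, so the geometric-series formula applies directly.
- the binomial theorem: no binomial coefficients pair up with complementary powers here.
- the geometric series formula: yes — fits the structure here.


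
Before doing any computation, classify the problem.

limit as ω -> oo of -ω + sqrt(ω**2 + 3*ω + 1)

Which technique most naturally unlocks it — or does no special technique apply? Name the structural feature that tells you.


Method: conjugate multiplication — sqrt(ω**2 + 3*ω + 1) and ω both blow up, but their difference is tame once the conjugate rationalizes it.


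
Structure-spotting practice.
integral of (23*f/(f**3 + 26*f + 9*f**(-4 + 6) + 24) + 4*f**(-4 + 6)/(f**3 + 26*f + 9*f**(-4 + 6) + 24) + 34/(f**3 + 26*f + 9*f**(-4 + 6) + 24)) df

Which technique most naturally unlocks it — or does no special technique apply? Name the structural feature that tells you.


Technique: partial fractions — break (f**3 + 26*f + 9*f**(-4 + 6) + 24) into its roots and the integral splits into logarithm-sized bites.


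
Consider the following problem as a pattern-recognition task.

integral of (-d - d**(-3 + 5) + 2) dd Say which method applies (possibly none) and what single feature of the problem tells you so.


Technique: no special technique — scan for structure and find none: constant multiples of powers of d, integrate directly.


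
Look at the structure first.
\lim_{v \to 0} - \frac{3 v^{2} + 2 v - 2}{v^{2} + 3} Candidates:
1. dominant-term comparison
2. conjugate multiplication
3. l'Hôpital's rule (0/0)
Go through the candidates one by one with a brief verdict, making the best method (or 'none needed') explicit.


Method: no special technique — no zero denominators, no indeterminate clash at 0 — substitute and read off the value.
- dominant-term comparison: no ranking of term growth rates resolves the limit here.
- conjugate multiplication — there is no infinity-minus-infinity radical difference to rationalize.
- l'Hôpital's rule (0/0) — evaluation at the point is determinate, so the rule has nothing to repair.


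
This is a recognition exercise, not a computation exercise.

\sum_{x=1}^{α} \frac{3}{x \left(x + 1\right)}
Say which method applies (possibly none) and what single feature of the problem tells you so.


Technique: telescoping — rewrite \frac{3}{x \left(x + 1\right)} as simple fractions and successive terms eat each other — only the edges survive.


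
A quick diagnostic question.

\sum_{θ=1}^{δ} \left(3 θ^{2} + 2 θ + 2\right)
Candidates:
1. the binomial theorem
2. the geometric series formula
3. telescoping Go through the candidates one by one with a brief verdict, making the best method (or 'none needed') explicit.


Verdict: no special technique — the summand is a plain polynomial in θ (expanding first if it arrives factored); standard power-sum formulas evaluate it term by term.
- the binomial theorem: there is no sum-raised-to-a-power identity hiding in these terms.
- the geometric series formula — the term-to-term ratio changes with the index, so the geometric formula cannot close it.
- telescoping: the summand is not presented as a shifted difference — a telescoping rewrite may exist, but the displayed structure does not offer one.


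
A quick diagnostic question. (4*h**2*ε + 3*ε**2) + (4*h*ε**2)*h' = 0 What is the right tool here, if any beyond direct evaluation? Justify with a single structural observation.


Method: the exact-equation method — d/dh of 4*h**2*ε + 3*ε**2 equals d/dε of 4*h*ε**2: the form is a total differential of one potential — integrate it exactly.


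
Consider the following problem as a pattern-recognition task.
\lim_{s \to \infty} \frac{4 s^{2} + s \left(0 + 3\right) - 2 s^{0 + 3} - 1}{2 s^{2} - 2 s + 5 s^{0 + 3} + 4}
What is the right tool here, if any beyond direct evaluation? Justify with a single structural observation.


Verdict: dominant-term comparison — at large s only the top-degree terms survive; compare the leading terms and the limit falls out. l'Hôpital's at-infinity variant applies to the expression viewed as a single quotient; the leading-term comparison is the direct route.


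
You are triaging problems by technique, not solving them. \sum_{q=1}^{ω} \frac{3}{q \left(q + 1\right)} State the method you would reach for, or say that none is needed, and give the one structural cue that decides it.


Verdict: telescoping — rewrite \frac{3}{q \left(q + 1\right)} as simple fractions and successive terms eat each other — only the edges survive.


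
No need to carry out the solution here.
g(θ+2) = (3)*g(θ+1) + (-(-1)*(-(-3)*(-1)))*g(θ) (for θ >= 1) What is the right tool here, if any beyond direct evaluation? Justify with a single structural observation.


Diagnosis: the characteristic-root method — shift-invariance with fixed coefficients calls for exponential trials; the characteristic polynomial finds every r^θ.


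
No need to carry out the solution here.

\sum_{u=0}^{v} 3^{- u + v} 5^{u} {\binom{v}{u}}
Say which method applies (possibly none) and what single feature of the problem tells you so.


Method: the binomial theorem — the summand is term u of a binomial expansion in 5 and 3; the whole sum is a single power.


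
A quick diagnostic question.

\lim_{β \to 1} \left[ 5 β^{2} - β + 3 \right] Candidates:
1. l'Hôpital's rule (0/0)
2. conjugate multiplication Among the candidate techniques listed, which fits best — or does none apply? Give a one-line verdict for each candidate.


Best approach: no special technique — no vanishing denominator and no indeterminate clash at the point — evaluation is immediate.
- l'Hôpital's rule (0/0) — substituting the point gives a finite value outright — there is no indeterminate clash to repair.
- conjugate multiplication — the conjugate move applies to radical differences, which this is not.


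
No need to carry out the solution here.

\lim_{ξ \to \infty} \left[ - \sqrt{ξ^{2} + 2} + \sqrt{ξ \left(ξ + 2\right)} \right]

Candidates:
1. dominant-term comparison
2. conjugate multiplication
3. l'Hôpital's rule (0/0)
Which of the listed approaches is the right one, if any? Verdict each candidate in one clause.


Technique: conjugate multiplication — this difference gives up after one conjugate multiplication — the radical structure cancels against its conjugate.
- dominant-term comparison: no ranking of term growth rates resolves the limit here.
- conjugate multiplication: applies; the problem has the shape this method handles.
- l'Hôpital's rule (0/0): no quotient structure at all: the clash is ∞ minus ∞, which rationalizing converts into a tractable ratio.


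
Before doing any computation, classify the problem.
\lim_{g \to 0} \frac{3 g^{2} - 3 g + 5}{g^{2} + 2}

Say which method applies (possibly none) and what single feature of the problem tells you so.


Best approach: no special technique — no vanishing denominator and no indeterminate clash at the point — evaluation is immediate.


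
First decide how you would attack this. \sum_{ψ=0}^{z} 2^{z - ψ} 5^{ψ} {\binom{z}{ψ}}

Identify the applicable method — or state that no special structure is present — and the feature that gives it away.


Best approach: the binomial theorem — terms weighting {\binom{z}{ψ}} against matched powers of 5 and 2 reassemble into (5 + 2)^z by the binomial theorem.


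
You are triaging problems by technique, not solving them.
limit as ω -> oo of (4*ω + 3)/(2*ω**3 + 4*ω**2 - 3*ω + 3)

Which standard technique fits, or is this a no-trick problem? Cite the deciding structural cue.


Method: dominant-term comparison — divide through by the highest power of ω; every lower-order term dies and the dominant terms decide the limit. Viewed as a single quotient this is an ∞/∞ form — an at-infinity application of l'Hôpital's rule would also resolve it; comparing leading growth reads the answer without differentiating.


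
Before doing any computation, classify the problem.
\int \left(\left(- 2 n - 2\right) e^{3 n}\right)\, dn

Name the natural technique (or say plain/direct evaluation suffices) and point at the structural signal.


Method: integration by parts — a polynomial factor - 2 n - 2 multiplies e^{3 n}; differentiating - 2 n - 2 lowers its degree while e^{3 n} integrates cleanly, so parts wins.


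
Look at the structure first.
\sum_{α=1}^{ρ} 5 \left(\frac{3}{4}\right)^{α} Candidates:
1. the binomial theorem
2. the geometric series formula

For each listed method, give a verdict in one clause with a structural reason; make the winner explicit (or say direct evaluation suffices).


Verdict: the geometric series formula — term-over-term division gives \frac{3}{4} every time — index-free ratio, geometric sum formula applies.
- the binomial theorem: no binomial coefficients pair up with complementary powers here.
- the geometric series formula — a fit — the right tool for this form.


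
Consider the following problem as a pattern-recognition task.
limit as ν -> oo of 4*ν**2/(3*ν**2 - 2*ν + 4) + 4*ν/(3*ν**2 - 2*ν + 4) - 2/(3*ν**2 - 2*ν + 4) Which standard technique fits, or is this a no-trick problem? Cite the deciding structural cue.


Verdict: dominant-term comparison — growth-rate triage: the leading powers of ν decide the limit, everything else is noise. l'Hôpital's at-infinity variant applies to the expression viewed as a single quotient; the leading-term comparison is the direct route.


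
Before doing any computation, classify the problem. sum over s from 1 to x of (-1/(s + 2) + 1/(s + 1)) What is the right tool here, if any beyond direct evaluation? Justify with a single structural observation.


Method: telescoping — difference-of-shifts structure (each term adds 1/(s + 1), then subtracts its one-index-advanced value, which the following term adds back) leaves only the first and last pieces standing.


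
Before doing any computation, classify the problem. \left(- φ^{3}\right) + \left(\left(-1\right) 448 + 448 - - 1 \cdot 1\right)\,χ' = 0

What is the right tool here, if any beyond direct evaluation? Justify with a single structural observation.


Technique: no special technique — solved for the derivative, χ never appears on the right — this is a direct integration in φ, not a differential-equations problem at heart.


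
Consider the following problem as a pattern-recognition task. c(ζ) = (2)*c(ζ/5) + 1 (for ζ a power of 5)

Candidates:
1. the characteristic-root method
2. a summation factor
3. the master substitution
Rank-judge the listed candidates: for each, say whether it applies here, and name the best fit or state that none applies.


Method: the master substitution — the argument ζ/5 divides the index by 5; the standard ζ = 5^m substitution converts it to a constant-shift recurrence.
- the characteristic-root method — the recursion divides its index rather than shifting it — outside the constant-shift family the root method covers.
- a summation factor: a divided-index call is outside the fixed-shift first-order family a summation factor normalizes.
- the master substitution: applicable, and directly so.


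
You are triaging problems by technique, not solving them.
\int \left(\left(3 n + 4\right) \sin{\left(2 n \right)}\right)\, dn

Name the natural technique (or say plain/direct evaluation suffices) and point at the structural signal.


Verdict: integration by parts — differentiate 3 n + 4, integrate \sin{\left(2 n \right)}: each pass lowers the polynomial degree, so parts terminates.


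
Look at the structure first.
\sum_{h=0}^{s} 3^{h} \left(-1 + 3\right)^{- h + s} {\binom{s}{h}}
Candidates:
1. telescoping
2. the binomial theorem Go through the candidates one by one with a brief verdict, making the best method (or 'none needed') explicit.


Diagnosis: the binomial theorem — binomial coefficients against complementary powers of 3 and (-1 + 3): recognize the binomial expansion and resum.
- telescoping — in the displayed form, no term reappears at a neighboring index to cancel against.
- the binomial theorem — yes — fits the structure here.


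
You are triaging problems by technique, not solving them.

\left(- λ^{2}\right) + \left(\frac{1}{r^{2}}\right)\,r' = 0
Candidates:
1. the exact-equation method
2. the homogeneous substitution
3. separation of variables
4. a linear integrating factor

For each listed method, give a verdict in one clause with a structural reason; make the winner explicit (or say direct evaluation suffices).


Method: separation of variables — the slope splits multiplicatively: λ^{2} carrying all λ-dependence times r^{2} carrying all r-dependence — separate and integrate.
- the exact-equation method — with no real cross-dependence between the variables, the exact-equation machinery is a detour rather than the natural reading.
- the homogeneous substitution: the ratio substitution does not collapse this equation.
- separation of variables — yes — fits the structure here.
- a linear integrating factor: the unknown enters nonlinearly (through a power, a denominator, or a transcendental function), which the linear integrating-factor recipe cannot absorb as-is — any repair would come from a preliminary substitution, not the factor.


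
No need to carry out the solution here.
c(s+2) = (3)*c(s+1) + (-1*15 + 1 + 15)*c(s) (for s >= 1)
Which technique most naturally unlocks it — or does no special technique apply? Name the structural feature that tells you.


Best approach: the characteristic-root method — try a geometric ansatz r^s: constant coefficients turn the recurrence into one polynomial equation in r.


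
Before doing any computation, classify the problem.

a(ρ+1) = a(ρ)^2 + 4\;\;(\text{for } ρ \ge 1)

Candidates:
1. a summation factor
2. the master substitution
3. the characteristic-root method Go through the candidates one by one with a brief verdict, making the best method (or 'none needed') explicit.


Best approach: no special technique — the unknown enters the rule nonlinearly, not as a weighted sum — no linear method is even well-posed.
- a summation factor: the recursion is nonlinear — outside the first-order linear family a summation factor addresses.
- the master substitution: no fixed divisor shrinks the index between calls.
- the characteristic-root method — nonlinearity rules out exponential-mode superposition from the start.


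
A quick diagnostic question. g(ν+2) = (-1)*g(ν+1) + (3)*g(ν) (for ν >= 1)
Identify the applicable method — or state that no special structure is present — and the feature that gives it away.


Diagnosis: the characteristic-root method — linear, homogeneous, constant coefficients: solutions of the form r^ν exist — find the roots of the characteristic polynomial.


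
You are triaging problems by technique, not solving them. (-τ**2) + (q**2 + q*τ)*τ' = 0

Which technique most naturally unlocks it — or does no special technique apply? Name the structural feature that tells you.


Diagnosis: the homogeneous substitution — the slope's numerator and denominator share total degree; set v = τ/q and the equation drops to separable form. This can also be massaged into Bernoulli form (the roles of the variables may need exchanging); the homogeneous substitution avoids that setup.


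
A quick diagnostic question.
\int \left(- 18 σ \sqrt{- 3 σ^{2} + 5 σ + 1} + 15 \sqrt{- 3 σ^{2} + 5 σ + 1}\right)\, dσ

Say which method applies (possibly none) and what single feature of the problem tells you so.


Best approach: u-substitution — the only nontrivial dependence routes through - 3 σ^{2} + 5 σ + 1, whose derivative supplies the leftover factor up to a constant multiple — u = - 3 σ^{2} + 5 σ + 1 flattens it.


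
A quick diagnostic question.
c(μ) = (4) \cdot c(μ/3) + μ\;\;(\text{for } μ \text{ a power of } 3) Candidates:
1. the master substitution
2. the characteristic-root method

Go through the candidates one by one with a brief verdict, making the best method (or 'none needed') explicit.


Diagnosis: the master substitution — the argument contracts 3-fold per step: reindex μ exponentially and solve the linear recurrence in the new index.
- the master substitution — yes, a natural case for it.
- the characteristic-root method: a divided-index call is not the fixed-shift linear shape that characteristic roots solve.


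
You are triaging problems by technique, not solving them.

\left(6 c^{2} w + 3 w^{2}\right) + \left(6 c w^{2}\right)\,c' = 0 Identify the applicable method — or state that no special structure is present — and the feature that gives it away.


Verdict: the exact-equation method — d/dc of 6 c^{2} w + 3 w^{2} equals d/dw of 6 c w^{2}: the form is a total differential of one potential — integrate it exactly.


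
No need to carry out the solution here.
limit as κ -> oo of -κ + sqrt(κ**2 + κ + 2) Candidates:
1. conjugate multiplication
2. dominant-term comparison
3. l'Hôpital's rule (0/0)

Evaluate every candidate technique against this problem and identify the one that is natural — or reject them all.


Method: conjugate multiplication — both pieces blow up but their difference is finite; the conjugate trick rationalizes sqrt(κ**2 + κ + 2) - κ.
- conjugate multiplication — a fit — the right tool for this form.
- dominant-term comparison — this is not a rational comparison of growth rates at infinity.
- l'Hôpital's rule (0/0) — no quotient structure at all: the clash is ∞ minus ∞, which rationalizing converts into a tractable ratio.


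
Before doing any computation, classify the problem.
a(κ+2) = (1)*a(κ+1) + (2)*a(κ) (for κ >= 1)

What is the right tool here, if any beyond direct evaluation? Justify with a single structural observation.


Method: the characteristic-root method — the recurrence treats every index alike (constant coefficients, no forcing) — precisely the regime where r^κ trials close it.


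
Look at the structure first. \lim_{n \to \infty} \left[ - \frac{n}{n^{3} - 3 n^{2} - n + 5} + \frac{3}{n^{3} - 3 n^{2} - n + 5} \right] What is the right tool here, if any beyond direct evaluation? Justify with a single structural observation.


Technique: dominant-term comparison — at large n only the top-degree terms survive; compare the leading terms and the limit falls out. Differentiating the expression as a single quotient would eventually settle it as well; matching dominant growth settles it immediately.


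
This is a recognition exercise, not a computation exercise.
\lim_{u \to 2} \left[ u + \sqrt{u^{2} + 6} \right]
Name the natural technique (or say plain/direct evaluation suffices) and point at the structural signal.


Method: no special technique — no vanishing denominator and no indeterminate clash at the point — evaluation is immediate.


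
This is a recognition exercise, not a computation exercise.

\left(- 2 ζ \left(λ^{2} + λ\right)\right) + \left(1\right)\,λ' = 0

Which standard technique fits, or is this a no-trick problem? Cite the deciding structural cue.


Technique: separation of variables — one side of the product carries the independent variable, the other the unknown — the textbook separation shape. Rearranged, this also fits the Bernoulli template directly; separation reads the product structure as given.


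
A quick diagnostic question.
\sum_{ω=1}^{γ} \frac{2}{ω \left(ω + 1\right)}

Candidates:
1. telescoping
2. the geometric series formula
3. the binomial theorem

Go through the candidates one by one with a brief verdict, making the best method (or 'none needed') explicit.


Best approach: telescoping — the summand \frac{2}{ω \left(ω + 1\right)} decomposes into fractions whose poles differ by an integer shift — the series collapses.
- telescoping — applies; the problem has the shape this method handles.
- the geometric series formula — the term-to-term ratio changes with the index, so the geometric formula cannot close it.
- the binomial theorem: there is no sum-raised-to-a-power identity hiding in these terms.


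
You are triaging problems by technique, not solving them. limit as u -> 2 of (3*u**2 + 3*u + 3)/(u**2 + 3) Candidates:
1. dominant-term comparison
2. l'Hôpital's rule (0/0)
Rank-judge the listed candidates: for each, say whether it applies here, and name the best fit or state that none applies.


Verdict: no special technique — the expression is continuous at the evaluation point — substitute directly; no indeterminate form appears.
- dominant-term comparison — no ranking of term growth rates resolves the limit here.
- l'Hôpital's rule (0/0): substituting the point produces a determinate value, not a 0 over 0 clash.


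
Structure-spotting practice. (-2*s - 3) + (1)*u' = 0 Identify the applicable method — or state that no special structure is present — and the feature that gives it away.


Best approach: no special technique — with u absent the equation is not coupled at all: direct integration in s.


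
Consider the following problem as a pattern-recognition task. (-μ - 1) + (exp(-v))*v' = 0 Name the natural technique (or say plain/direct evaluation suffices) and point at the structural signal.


Verdict: separation of variables — separating collects all v-dependence with the derivative and leaves all μ-dependence opposite: variables separate. The equation is exact as it stands too — a potential function exists — though separation reads the split structure directly.


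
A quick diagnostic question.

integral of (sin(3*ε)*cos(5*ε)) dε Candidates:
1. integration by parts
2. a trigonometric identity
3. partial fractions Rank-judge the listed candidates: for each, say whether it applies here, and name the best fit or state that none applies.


Technique: a trigonometric identity — sin(3*ε)*cos(5*ε) mixes two frequencies; the product-to-sum identity splits it into single-frequency sinusoids.
- integration by parts — not the fit here: there is no polynomial factor to ladder down — parts can still close the trigonometric product by recursion, though the identity rewrite is the direct route.
- a trigonometric identity: applies; the problem has the shape this method handles.
- partial fractions — there is no rational-function structure to decompose.


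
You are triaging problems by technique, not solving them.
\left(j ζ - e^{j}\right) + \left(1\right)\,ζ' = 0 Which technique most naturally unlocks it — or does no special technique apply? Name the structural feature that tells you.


Technique: a linear integrating factor — first power of ζ, nonzero forcing: the integrating-factor recipe applies verbatim with p = j.


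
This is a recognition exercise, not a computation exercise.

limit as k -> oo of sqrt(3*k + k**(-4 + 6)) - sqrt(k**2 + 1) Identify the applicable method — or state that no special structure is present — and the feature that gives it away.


Method: conjugate multiplication — this difference gives up after one conjugate multiplication — the radical structure cancels against its conjugate.


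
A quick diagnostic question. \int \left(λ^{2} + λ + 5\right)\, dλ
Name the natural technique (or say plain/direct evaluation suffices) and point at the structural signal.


Technique: no special technique — the integrand is a sum of constant multiples of powers of λ — integrate term by term.


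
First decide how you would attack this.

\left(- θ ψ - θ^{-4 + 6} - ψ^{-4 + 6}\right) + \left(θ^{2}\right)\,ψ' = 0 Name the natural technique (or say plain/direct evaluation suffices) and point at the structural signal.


Verdict: the homogeneous substitution — scaling θ and ψ together leaves the slope fixed — it depends only on ψ/θ, so substitute the ratio.


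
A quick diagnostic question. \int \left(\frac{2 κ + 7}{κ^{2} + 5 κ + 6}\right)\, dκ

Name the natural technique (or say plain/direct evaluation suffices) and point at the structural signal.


Diagnosis: partial fractions — the denominator κ^{2} + 5 κ + 6 factors, so the quotient decomposes into elementary partial fractions term by term.


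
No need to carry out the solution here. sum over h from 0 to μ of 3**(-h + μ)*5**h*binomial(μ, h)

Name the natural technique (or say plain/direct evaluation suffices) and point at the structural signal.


Best approach: the binomial theorem — binomial(μ, h) weighting matched powers of 5 and 3 is the expanded form of (5 + 3)^μ — fold it back up.


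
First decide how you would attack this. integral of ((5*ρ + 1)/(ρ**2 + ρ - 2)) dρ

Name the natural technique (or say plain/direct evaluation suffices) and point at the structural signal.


Technique: partial fractions — rational integrand, reducible denominator ρ**2 + ρ - 2: decompose first, integrate second.


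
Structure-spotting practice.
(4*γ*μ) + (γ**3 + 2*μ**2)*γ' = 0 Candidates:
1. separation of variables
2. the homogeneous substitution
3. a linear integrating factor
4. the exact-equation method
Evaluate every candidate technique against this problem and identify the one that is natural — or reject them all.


Best approach: the exact-equation method — the mixed-partials test passes for 4*γ*μ and γ**3 + 2*μ**2, so a potential function exists as presented.
- separation of variables — the two dependences do not factor apart.
- the homogeneous substitution — the slope is not a function of the ratio of the variables alone.
- a linear integrating factor — the unknown enters nonlinearly (through a power, a denominator, or a transcendental function), which the linear integrating-factor recipe cannot absorb as-is — any repair would come from a preliminary substitution, not the factor.
- the exact-equation method: applicable, and directly so.


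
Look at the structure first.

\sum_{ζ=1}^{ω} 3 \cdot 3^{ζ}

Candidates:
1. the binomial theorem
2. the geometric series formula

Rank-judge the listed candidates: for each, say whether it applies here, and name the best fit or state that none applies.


Method: the geometric series formula — the ratio of consecutive terms is the constant 3, independent of the index — a geometric sum.
- the binomial theorem: the summand does not match any term pattern of an expanded binomial power.
- the geometric series formula — applicable, and directly so.


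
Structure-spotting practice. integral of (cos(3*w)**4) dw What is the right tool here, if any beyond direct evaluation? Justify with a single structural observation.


Method: a trigonometric identity — apply power reduction to cos(3*w)**4; each application halves the trigonometric degree.


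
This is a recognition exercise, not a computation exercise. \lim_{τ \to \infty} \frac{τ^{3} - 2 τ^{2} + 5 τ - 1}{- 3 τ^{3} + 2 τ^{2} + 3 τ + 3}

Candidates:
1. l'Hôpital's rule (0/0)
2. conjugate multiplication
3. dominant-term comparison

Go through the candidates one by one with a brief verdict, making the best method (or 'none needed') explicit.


Best approach: dominant-term comparison — divide through by the highest power of τ; every lower-order term dies and the dominant terms decide the limit.
- l'Hôpital's rule (0/0) — viewed as a single quotient this runs to ∞/∞, not the 0/0 clash this candidate addresses; an at-infinity variant of the rule would resolve it, but comparing leading growth reads the answer without differentiating.
- conjugate multiplication: the conjugate move applies to radical differences, which this is not.
- dominant-term comparison: yes — fits the structure here.


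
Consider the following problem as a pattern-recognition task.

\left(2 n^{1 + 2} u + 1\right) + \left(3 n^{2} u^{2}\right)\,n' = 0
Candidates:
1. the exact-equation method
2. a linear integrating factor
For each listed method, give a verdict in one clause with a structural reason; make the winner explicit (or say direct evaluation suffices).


Best approach: the exact-equation method — equality of cross partials is the green light — assemble the potential function term by term.
- the exact-equation method — yes — fits the structure here.
- a linear integrating factor: the unknown enters nonlinearly (through a power, a denominator, or a transcendental function), which the linear integrating-factor recipe cannot absorb as-is — any repair would come from a preliminary substitution, not the factor.


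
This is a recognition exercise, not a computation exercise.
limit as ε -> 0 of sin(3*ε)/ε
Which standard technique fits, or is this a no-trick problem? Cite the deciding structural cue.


Method: l'Hôpital's rule (0/0) — plug in 0: top and bottom both hit zero, so differentiate each and retry. A first-order expansion at the point is an equally standard path; the rule packages it.
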